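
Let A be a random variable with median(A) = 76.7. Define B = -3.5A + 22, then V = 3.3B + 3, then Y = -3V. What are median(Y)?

median(B) = (-3.5)·76.7 + 22 = -246.45.
median(V) = 3.3·(-246.45) + 3 = -810.285.
median(Y) = (-3)·(-810.285) = 2430.855.

median(Y) = 2430.855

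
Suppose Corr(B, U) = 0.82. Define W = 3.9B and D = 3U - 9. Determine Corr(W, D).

Corr(W, D) = 0.82

Linear rescalings preserve correlation up to sign; here the slopes 3.9 and 3 have the same sign, so Corr(W, D) = Corr(B, U) = 0.82.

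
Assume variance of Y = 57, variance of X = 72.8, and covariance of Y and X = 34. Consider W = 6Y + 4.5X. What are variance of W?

variance of W = a²·variance of Y + b²·variance of X + 2ab·covariance of Y and X with a = 6, b = 4.5.
= 6²·57 + 4.5²·72.8 + 2·6·4.5·34
= 2052 + 1474.2 + 1836 = 5362.2.

variance of W = 5362.2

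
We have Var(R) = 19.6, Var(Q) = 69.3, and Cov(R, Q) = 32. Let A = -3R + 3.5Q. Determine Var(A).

Var(A) = a²·Var(R) + b²·Var(Q) + 2ab·Cov(R, Q) with a = -3, b = 3.5.
= (-3)²·19.6 + 3.5²·69.3 + 2·(-3)·3.5·32
= 176.4 + 848.925 + (-672) = 353.325.

Var(A) = 353.325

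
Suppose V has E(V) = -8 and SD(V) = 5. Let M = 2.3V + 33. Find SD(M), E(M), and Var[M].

M = 2.3V + 33 is linear with a = 2.3, b = 33.
SD(M) = |a|·SD(V) = |2.3|·5 = 11.5.
E(M) = a·E(V) + b = 2.3·(-8) + 33 = 14.6.
Var[V] = 5² = 25.
Var[M] = a²·Var[V] = 2.3²·25 = 132.25 (the additive constant 33 does not affect variance).

SD(M) = 11.5, E(M) = 14.6, Var[M] = 132.25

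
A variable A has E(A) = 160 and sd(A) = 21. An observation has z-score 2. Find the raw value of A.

A = E(A) + z·sd(A) = 160 + 2·21 = 202.

A = 202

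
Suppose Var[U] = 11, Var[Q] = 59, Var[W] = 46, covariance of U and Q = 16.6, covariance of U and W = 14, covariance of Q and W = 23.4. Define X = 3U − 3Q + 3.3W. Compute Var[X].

Var[X] = a²·Var[U] + b²·Var[Q] + c²·Var[W] + 2ab·covariance of U and Q + 2ac·covariance of U and W + 2bc·covariance of Q and W, with a = 3, b = -3, c = 3.3.
= 99 + 531 + 500.94 + (-298.8) + 277.2 + (-463.32)
= 646.02.

Var[X] = 646.02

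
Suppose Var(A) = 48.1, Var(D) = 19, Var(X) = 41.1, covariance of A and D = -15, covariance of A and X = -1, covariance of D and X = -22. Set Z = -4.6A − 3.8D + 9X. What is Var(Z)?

Var(Z) = a²·Var(A) + b²·Var(D) + c²·Var(X) + 2ab·covariance of A and D + 2ac·covariance of A and X + 2bc·covariance of D and X, with a = -4.6, b = -3.8, c = 9.
= 1017.796 + 274.36 + 3329.1 + (-524.4) + 82.8 + 1504.8
= 5684.456.

Var(Z) = 5684.456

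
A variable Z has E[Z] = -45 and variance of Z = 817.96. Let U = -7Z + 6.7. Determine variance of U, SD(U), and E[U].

U = -7Z + 6.7 is linear with a = -7, b = 6.7.
variance of U = a²·variance of Z = (-7)²·817.96 = 40080.04 (the additive constant 6.7 does not affect variance).
SD(Z) = √817.96 = 28.6.
SD(U) = |a|·SD(Z) = |-7|·28.6 = 200.2.
E[U] = a·E[Z] + b = (-7)·(-45) + 6.7 = 321.7.

variance of U = 40080.04, SD(U) = 200.2, E[U] = 321.7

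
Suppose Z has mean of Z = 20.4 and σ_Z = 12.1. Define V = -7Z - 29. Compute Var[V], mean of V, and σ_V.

V = -7Z - 29 is linear with a = -7, b = -29.
Var[Z] = 12.1² = 146.41.
Var[V] = a²·Var[Z] = (-7)²·146.41 = 7174.09 (the additive constant -29 does not affect variance).
mean of V = a·mean of Z + b = (-7)·20.4 + (-29) = -171.8.
σ_V = |a|·σ_Z = |-7|·12.1 = 84.7.

Var[V] = 7174.09, mean of V = -171.8, σ_V = 84.7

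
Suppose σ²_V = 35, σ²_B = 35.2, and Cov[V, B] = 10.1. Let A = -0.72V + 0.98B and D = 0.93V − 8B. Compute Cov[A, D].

By bilinearity, Cov[A, D] = ac·σ²_V + bd·σ²_B + (ad+bc)·Cov[V, B], with a=-0.72, b=0.98, c=0.93, d=-8.
ac·σ²_V = (-0.72)·0.93·35 = -23.436
bd·σ²_B = 0.98·(-8)·35.2 = -275.968
(ad+bc)·Cov[V, B] = (6.6714)·10.1 = 67.38114
Cov[A, D] = -23.436 + (-275.968) + 67.38114 = -232.02286.

Cov[A, D] = -232.02286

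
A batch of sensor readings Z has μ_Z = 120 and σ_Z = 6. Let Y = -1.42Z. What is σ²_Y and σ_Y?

Y = -1.42Z is linear with a = -1.42, b = 0.
σ²_Z = 6² = 36.
σ²_Y = a²·σ²_Z = (-1.42)²·36 = 72.5904.
σ_Y = |a|·σ_Z = |-1.42|·6 = 8.52.

σ²_Y = 72.5904, σ_Y = 8.52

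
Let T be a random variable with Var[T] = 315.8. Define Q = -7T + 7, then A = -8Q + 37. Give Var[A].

Var[Q] = (-7)²·315.8 = 15474.2.
Var[A] = (-8)²·15474.2 = 990348.8.

Var[A] = 990348.8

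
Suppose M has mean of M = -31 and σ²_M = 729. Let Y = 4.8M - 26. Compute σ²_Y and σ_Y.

σ²_Y = 16796.16, σ_Y = 129.6

Y = 4.8M - 26 is linear with a = 4.8, b = -26.
σ²_Y = a²·σ²_M = 4.8²·729 = 16796.16 (the additive constant -26 does not affect variance).
σ_M = √729 = 27.
σ_Y = |a|·σ_M = |4.8|·27 = 129.6.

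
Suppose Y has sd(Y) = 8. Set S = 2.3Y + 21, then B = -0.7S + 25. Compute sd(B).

sd(S) = |2.3|·8 = 18.4.
sd(B) = |-0.7|·18.4 = 12.88.

sd(B) = 12.88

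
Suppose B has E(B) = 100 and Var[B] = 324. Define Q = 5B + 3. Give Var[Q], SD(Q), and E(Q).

Q = 5B + 3 is linear with a = 5, b = 3.
Var[Q] = a²·Var[B] = 5²·324 = 8100 (the additive constant 3 does not affect variance).
SD(B) = √324 = 18.
SD(Q) = |a|·SD(B) = |5|·18 = 90.
E(Q) = a·E(B) + b = 5·100 + 3 = 503.

Var[Q] = 8100, SD(Q) = 90, E(Q) = 503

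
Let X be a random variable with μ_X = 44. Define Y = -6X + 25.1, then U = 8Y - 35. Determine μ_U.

μ_U = -1946.2

μ_Y = (-6)·44 + 25.1 = -238.9.
μ_U = 8·(-238.9) + (-35) = -1946.2.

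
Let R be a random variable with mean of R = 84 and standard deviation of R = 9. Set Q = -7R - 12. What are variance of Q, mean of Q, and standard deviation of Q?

variance of Q = 3969, mean of Q = -600, standard deviation of Q = 63

Q = -7R - 12 is linear with a = -7, b = -12.
variance of R = 9² = 81.
variance of Q = a²·variance of R = (-7)²·81 = 3969 (the additive constant -12 does not affect variance).
mean of Q = a·mean of R + b = (-7)·84 + (-12) = -600.
standard deviation of Q = |a|·standard deviation of R = |-7|·9 = 63.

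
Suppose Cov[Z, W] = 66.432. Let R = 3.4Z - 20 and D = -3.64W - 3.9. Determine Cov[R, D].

Cov[R, D] = -822.162432

Cov[R, D] = a·c·Cov[Z, W] = 3.4·(-3.64)·66.432 = -822.162432. Additive constants drop out.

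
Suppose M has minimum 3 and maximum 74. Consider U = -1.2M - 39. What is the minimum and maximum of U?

a = -1.2 < 0, so order reverses: min(U) = a·max(M)+b = (-1.2)·74 + (-39) = -127.8; max(U) = a·min(M)+b = (-1.2)·3 + (-39) = -42.6.

min(U) = -127.8, max(U) = -42.6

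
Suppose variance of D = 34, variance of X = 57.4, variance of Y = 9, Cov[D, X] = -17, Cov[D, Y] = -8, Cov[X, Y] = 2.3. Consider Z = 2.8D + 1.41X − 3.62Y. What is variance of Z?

variance of Z = a²·variance of D + b²·variance of X + c²·variance of Y + 2ab·Cov[D, X] + 2ac·Cov[D, Y] + 2bc·Cov[X, Y], with a = 2.8, b = 1.41, c = -3.62.
= 266.56 + 114.11694 + 117.9396 + (-134.232) + 162.176 + (-23.47932)
= 503.08122.

variance of Z = 503.08122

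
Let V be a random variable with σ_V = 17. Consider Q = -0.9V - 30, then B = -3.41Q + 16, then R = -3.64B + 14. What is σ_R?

σ_R = 189.90972

σ_Q = |-0.9|·17 = 15.3.
σ_B = |-3.41|·15.3 = 52.173.
σ_R = |-3.64|·52.173 = 189.90972.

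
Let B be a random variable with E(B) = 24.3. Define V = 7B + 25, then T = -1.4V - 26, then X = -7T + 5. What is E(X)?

E(V) = 7·24.3 + 25 = 195.1.
E(T) = (-1.4)·195.1 + (-26) = -299.14.
E(X) = (-7)·(-299.14) + 5 = 2098.98.

E(X) = 2098.98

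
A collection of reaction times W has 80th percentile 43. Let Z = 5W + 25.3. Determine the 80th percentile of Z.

80th percentile of Z = 240.3

Since a = 5 > 0 the transformation is increasing, so the 80th percentile of Z = a·(P_{80} of W) + b = 5·43 + 25.3 = 240.3.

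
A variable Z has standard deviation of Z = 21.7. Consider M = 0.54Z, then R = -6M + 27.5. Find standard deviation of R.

standard deviation of R = 70.308

standard deviation of M = |0.54|·21.7 = 11.718.
standard deviation of R = |-6|·11.718 = 70.308.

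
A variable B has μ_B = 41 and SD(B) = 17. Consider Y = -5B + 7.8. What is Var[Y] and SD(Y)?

Y = -5B + 7.8 is linear with a = -5, b = 7.8.
Var[B] = 17² = 289.
Var[Y] = a²·Var[B] = (-5)²·289 = 7225 (the additive constant 7.8 does not affect variance).
SD(Y) = |a|·SD(B) = |-5|·17 = 85.

Var[Y] = 7225, SD(Y) = 85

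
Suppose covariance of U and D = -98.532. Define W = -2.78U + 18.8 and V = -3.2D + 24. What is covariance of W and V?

covariance of W and V = -876.540672

covariance of W and V = a·c·covariance of U and D = (-2.78)·(-3.2)·(-98.532) = -876.540672. Additive constants drop out.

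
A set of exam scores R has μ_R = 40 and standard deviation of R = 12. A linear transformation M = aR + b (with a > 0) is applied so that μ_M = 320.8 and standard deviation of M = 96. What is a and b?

a = 8, b = 0.8

standard deviation of M = a·standard deviation of R (a > 0), so a = 96/12 = 8.
μ_M = a·μ_R + b, so b = 320.8 − 8·40 = 0.8.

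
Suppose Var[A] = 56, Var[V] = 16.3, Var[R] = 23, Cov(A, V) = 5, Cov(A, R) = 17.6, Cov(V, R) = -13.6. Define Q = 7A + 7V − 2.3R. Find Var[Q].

Var[Q] = 4025.57

Var[Q] = a²·Var[A] + b²·Var[V] + c²·Var[R] + 2ab·Cov(A, V) + 2ac·Cov(A, R) + 2bc·Cov(V, R), with a = 7, b = 7, c = -2.3.
= 2744 + 798.7 + 121.67 + 490 + (-566.72) + 437.92
= 4025.57.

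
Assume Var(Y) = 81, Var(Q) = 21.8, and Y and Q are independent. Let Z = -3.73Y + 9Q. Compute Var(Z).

Var(Z) = 2892.7449

Var(Z) = a²·Var(Y) + b²·Var(Q) + 2ab·covariance of Y and Q with a = -3.73, b = 9.
Independence gives covariance of Y and Q = 0.
= (-3.73)²·81 + 9²·21.8 + 2·(-3.73)·9·0
= 1126.9449 + 1765.8 + 0 = 2892.7449.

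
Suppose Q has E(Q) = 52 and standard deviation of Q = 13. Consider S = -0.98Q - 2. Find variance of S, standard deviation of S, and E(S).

variance of S = 162.3076, standard deviation of S = 12.74, E(S) = -52.96

S = -0.98Q - 2 is linear with a = -0.98, b = -2.
variance of Q = 13² = 169.
variance of S = a²·variance of Q = (-0.98)²·169 = 162.3076 (the additive constant -2 does not affect variance).
standard deviation of S = |a|·standard deviation of Q = |-0.98|·13 = 12.74.
E(S) = a·E(Q) + b = (-0.98)·52 + (-2) = -52.96.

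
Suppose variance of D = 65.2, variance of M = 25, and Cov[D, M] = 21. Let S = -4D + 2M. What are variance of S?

variance of S = a²·variance of D + b²·variance of M + 2ab·Cov[D, M] with a = -4, b = 2.
= (-4)²·65.2 + 2²·25 + 2·(-4)·2·21
= 1043.2 + 100 + (-336) = 807.2.

variance of S = 807.2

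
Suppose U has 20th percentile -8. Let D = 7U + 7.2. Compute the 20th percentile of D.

20th percentile of D = -48.8

Since a = 7 > 0 the transformation is increasing, so the 20th percentile of D = a·(P_{20} of U) + b = 7·(-8) + 7.2 = -48.8.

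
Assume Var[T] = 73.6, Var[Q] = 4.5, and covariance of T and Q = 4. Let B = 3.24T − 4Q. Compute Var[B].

Var[B] = a²·Var[T] + b²·Var[Q] + 2ab·covariance of T and Q with a = 3.24, b = -4.
= 3.24²·73.6 + (-4)²·4.5 + 2·3.24·(-4)·4
= 772.62336 + 72 + (-103.68) = 740.94336.

Var[B] = 740.94336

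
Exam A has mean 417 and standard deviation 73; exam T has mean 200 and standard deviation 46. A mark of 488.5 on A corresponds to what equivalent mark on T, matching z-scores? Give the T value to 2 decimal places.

z = (488.5 − 417)/73 ≈ 0.9795.
T = 200 + z·46 = 200 + (488.5 − 417)·46/73 ≈ 245.05.

T = 245.05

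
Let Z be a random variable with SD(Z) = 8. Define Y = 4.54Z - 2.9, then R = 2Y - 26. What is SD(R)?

SD(R) = 72.64

SD(Y) = |4.54|·8 = 36.32.
SD(R) = |2|·36.32 = 72.64.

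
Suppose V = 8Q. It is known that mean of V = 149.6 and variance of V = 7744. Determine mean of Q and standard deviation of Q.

mean of Q = 18.7, standard deviation of Q = 11

From V = 8Q: mean of V = a·mean of Q + b, so mean of Q = (mean of V − b)/a = (149.6 − 0)/8 = 18.7.
standard deviation of V = √7744 = 88.
standard deviation of V = |a|·standard deviation of Q, so standard deviation of Q = 88/|8| = 11.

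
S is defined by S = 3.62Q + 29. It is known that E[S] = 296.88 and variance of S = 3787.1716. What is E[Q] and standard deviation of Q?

From S = 3.62Q + 29: E[S] = a·E[Q] + b, so E[Q] = (E[S] − b)/a = (296.88 − 29)/3.62 = 74.
standard deviation of S = √3787.1716 = 61.54.
standard deviation of S = |a|·standard deviation of Q, so standard deviation of Q = 61.54/|3.62| = 17.

E[Q] = 74, standard deviation of Q = 17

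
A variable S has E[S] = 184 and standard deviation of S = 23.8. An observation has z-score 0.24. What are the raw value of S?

S = E[S] + z·standard deviation of S = 184 + 0.24·23.8 = 189.712.

S = 189.712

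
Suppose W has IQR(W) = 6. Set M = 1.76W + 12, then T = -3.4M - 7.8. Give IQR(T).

IQR(T) = 35.904

IQR(M) = |1.76|·6 = 10.56.
IQR(T) = |-3.4|·10.56 = 35.904.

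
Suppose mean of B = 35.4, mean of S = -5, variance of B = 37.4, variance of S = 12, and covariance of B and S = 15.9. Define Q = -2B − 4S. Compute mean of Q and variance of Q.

mean of Q = -50.8, variance of Q = 596

mean of Q = (-2)·mean of B + (-4)·mean of S = (-2)·35.4 + (-4)·(-5) = -50.8.
variance of Q = a²·variance of B + b²·variance of S + 2ab·covariance of B and S with a = -2, b = -4.
= (-2)²·37.4 + (-4)²·12 + 2·(-2)·(-4)·15.9
= 149.6 + 192 + 254.4 = 596.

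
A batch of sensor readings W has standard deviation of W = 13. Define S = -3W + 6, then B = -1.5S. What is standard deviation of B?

standard deviation of S = |-3|·13 = 39.
standard deviation of B = |-1.5|·39 = 58.5.

standard deviation of B = 58.5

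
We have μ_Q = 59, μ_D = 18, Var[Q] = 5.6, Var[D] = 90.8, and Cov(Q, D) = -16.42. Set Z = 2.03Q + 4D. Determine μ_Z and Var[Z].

μ_Z = 191.77, Var[Z] = 1209.21624

μ_Z = 2.03·μ_Q + 4·μ_D = 2.03·59 + 4·18 = 191.77.
Var[Z] = a²·Var[Q] + b²·Var[D] + 2ab·Cov(Q, D) with a = 2.03, b = 4.
= 2.03²·5.6 + 4²·90.8 + 2·2.03·4·(-16.42)
= 23.07704 + 1452.8 + (-266.6608) = 1209.21624.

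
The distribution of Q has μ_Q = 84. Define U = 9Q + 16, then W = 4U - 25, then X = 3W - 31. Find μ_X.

μ_X = 9158

μ_U = 9·84 + 16 = 772.
μ_W = 4·772 + (-25) = 3063.
μ_X = 3·3063 + (-31) = 9158.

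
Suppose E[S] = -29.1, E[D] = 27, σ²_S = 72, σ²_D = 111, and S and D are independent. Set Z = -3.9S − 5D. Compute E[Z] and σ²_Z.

E[Z] = (-3.9)·E[S] + (-5)·E[D] = (-3.9)·(-29.1) + (-5)·27 = -21.51.
σ²_Z = a²·σ²_S + b²·σ²_D + 2ab·covariance of S and D with a = -3.9, b = -5.
Independence gives covariance of S and D = 0.
= (-3.9)²·72 + (-5)²·111 + 2·(-3.9)·(-5)·0
= 1095.12 + 2775 + 0 = 3870.12.

E[Z] = -21.51, σ²_Z = 3870.12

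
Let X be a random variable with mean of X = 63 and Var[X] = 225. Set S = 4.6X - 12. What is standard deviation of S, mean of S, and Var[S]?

S = 4.6X - 12 is linear with a = 4.6, b = -12.
standard deviation of X = √225 = 15.
standard deviation of S = |a|·standard deviation of X = |4.6|·15 = 69.
mean of S = a·mean of X + b = 4.6·63 + (-12) = 277.8.
Var[S] = a²·Var[X] = 4.6²·225 = 4761 (the additive constant -12 does not affect variance).

standard deviation of S = 69, mean of S = 277.8, Var[S] = 4761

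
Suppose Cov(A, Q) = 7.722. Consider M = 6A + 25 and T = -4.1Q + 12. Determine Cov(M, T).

Cov(M, T) = -189.9612

Cov(M, T) = a·c·Cov(A, Q) = 6·(-4.1)·7.722 = -189.9612. Additive constants drop out.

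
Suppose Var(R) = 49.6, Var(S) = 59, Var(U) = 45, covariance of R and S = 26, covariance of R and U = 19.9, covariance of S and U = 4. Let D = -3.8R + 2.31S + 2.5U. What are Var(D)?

Var(D) = a²·Var(R) + b²·Var(S) + c²·Var(U) + 2ab·covariance of R and S + 2ac·covariance of R and U + 2bc·covariance of S and U, with a = -3.8, b = 2.31, c = 2.5.
= 716.224 + 314.8299 + 281.25 + (-456.456) + (-378.1) + 46.2
= 523.9479.

Var(D) = 523.9479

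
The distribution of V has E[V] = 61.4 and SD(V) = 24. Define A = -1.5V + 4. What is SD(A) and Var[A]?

A = -1.5V + 4 is linear with a = -1.5, b = 4.
SD(A) = |a|·SD(V) = |-1.5|·24 = 36.
Var[V] = 24² = 576.
Var[A] = a²·Var[V] = (-1.5)²·576 = 1296 (the additive constant 4 does not affect variance).

SD(A) = 36, Var[A] = 1296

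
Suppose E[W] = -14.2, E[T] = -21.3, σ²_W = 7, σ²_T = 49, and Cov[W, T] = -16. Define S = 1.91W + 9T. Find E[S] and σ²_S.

E[S] = 1.91·E[W] + 9·E[T] = 1.91·(-14.2) + 9·(-21.3) = -218.822.
σ²_S = a²·σ²_W + b²·σ²_T + 2ab·Cov[W, T] with a = 1.91, b = 9.
= 1.91²·7 + 9²·49 + 2·1.91·9·(-16)
= 25.5367 + 3969 + (-550.08) = 3444.4567.

E[S] = -218.822, σ²_S = 3444.4567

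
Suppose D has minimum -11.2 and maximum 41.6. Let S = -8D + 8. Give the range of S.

Range of D = 41.6 − (-11.2) = 52.8.
Range(S) = |a|·Range(D) = |-8|·52.8 = 422.4.

Range(S) = 422.4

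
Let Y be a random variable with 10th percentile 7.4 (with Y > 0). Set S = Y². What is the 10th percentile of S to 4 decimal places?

10th percentile of S = 54.76

Y² is increasing, so P_{10}(S) = g(P_{10}(Y)) = 54.76.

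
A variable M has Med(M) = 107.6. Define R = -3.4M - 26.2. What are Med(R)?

A linear map preserves order up to sign, so Med(R) = a·Med(M) + b = (-3.4)·107.6 + (-26.2) = -392.04.

Med(R) = -392.04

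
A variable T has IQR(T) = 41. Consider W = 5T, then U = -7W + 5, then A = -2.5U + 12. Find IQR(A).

IQR(W) = |5|·41 = 205.
IQR(U) = |-7|·205 = 1435.
IQR(A) = |-2.5|·1435 = 3587.5.

IQR(A) = 3587.5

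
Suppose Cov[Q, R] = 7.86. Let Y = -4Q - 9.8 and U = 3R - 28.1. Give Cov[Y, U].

Cov[Y, U] = -94.32

Cov[Y, U] = a·c·Cov[Q, R] = (-4)·3·7.86 = -94.32. Additive constants drop out.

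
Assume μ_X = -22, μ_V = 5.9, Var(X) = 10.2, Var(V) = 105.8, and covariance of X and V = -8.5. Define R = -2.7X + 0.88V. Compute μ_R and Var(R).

μ_R = (-2.7)·μ_X + 0.88·μ_V = (-2.7)·(-22) + 0.88·5.9 = 64.592.
Var(R) = a²·Var(X) + b²·Var(V) + 2ab·covariance of X and V with a = -2.7, b = 0.88.
= (-2.7)²·10.2 + 0.88²·105.8 + 2·(-2.7)·0.88·(-8.5)
= 74.358 + 81.93152 + 40.392 = 196.68152.

μ_R = 64.592, Var(R) = 196.68152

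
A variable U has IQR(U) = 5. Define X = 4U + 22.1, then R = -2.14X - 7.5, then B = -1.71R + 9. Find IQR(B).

IQR(X) = |4|·5 = 20.
IQR(R) = |-2.14|·20 = 42.8.
IQR(B) = |-1.71|·42.8 = 73.188.

IQR(B) = 73.188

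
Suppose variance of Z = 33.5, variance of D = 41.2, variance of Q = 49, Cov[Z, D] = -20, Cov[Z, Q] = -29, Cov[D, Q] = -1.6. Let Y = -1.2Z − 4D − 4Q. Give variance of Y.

variance of Y = 969.84

variance of Y = a²·variance of Z + b²·variance of D + c²·variance of Q + 2ab·Cov[Z, D] + 2ac·Cov[Z, Q] + 2bc·Cov[D, Q], with a = -1.2, b = -4, c = -4.
= 48.24 + 659.2 + 784 + (-192) + (-278.4) + (-51.2)
= 969.84.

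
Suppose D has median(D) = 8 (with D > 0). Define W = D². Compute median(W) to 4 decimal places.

D² is monotone on this domain, so median(W) = square(8) = 64.

median(W) = 64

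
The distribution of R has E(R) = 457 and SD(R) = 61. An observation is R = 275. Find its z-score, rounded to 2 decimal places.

z = -2.98

z = (R − E(R)) / SD(R) = (275 − 457) / 61 ≈ -2.98.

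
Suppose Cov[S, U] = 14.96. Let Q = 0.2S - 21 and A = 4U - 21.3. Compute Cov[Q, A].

Cov[Q, A] = 11.968

Cov[Q, A] = a·c·Cov[S, U] = 0.2·4·14.96 = 11.968. Additive constants drop out.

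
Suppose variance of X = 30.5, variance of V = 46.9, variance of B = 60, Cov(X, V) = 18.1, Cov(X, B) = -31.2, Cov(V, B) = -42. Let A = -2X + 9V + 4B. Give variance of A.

variance of A = a²·variance of X + b²·variance of V + c²·variance of B + 2ab·Cov(X, V) + 2ac·Cov(X, B) + 2bc·Cov(V, B), with a = -2, b = 9, c = 4.
= 122 + 3798.9 + 960 + (-651.6) + 499.2 + (-3024)
= 1704.5.

variance of A = 1704.5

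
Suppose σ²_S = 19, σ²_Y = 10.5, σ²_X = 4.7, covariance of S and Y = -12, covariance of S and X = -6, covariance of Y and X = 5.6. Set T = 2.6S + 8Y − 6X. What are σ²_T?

σ²_T = a²·σ²_S + b²·σ²_Y + c²·σ²_X + 2ab·covariance of S and Y + 2ac·covariance of S and X + 2bc·covariance of Y and X, with a = 2.6, b = 8, c = -6.
= 128.44 + 672 + 169.2 + (-499.2) + 187.2 + (-537.6)
= 120.04.

σ²_T = 120.04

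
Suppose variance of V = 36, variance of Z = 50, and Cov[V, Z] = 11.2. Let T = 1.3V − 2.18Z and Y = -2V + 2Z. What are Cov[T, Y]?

By bilinearity, Cov[T, Y] = ac·variance of V + bd·variance of Z + (ad+bc)·Cov[V, Z], with a=1.3, b=-2.18, c=-2, d=2.
ac·variance of V = 1.3·(-2)·36 = -93.6
bd·variance of Z = (-2.18)·2·50 = -218
(ad+bc)·Cov[V, Z] = (6.96)·11.2 = 77.952
Cov[T, Y] = -93.6 + (-218) + 77.952 = -233.648.

Cov[T, Y] = -233.648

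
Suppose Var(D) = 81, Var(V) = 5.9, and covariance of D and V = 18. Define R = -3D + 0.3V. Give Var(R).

Var(R) = 697.131

Var(R) = a²·Var(D) + b²·Var(V) + 2ab·covariance of D and V with a = -3, b = 0.3.
= (-3)²·81 + 0.3²·5.9 + 2·(-3)·0.3·18
= 729 + 0.531 + (-32.4) = 697.131.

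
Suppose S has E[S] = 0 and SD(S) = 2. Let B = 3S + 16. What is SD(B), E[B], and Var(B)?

SD(B) = 6, E[B] = 16, Var(B) = 36

B = 3S + 16 is linear with a = 3, b = 16.
SD(B) = |a|·SD(S) = |3|·2 = 6.
E[B] = a·E[S] + b = 3·0 + 16 = 16.
Var(S) = 2² = 4.
Var(B) = a²·Var(S) = 3²·4 = 36 (the additive constant 16 does not affect variance).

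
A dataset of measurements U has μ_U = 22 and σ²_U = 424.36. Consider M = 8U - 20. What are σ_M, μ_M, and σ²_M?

M = 8U - 20 is linear with a = 8, b = -20.
σ_U = √424.36 = 20.6.
σ_M = |a|·σ_U = |8|·20.6 = 164.8.
μ_M = a·μ_U + b = 8·22 + (-20) = 156.
σ²_M = a²·σ²_U = 8²·424.36 = 27159.04 (the additive constant -20 does not affect variance).

σ_M = 164.8, μ_M = 156, σ²_M = 27159.04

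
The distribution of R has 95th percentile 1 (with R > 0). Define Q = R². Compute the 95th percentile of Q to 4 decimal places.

95th percentile of Q = 1

R² is increasing, so P_{95}(Q) = g(P_{95}(R)) = 1.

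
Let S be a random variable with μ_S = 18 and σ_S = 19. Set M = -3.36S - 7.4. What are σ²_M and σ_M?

σ²_M = 4075.5456, σ_M = 63.84

M = -3.36S - 7.4 is linear with a = -3.36, b = -7.4.
σ²_S = 19² = 361.
σ²_M = a²·σ²_S = (-3.36)²·361 = 4075.5456 (the additive constant -7.4 does not affect variance).
σ_M = |a|·σ_S = |-3.36|·19 = 63.84.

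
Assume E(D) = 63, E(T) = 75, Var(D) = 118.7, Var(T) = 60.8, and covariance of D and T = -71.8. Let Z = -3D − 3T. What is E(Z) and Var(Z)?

E(Z) = (-3)·E(D) + (-3)·E(T) = (-3)·63 + (-3)·75 = -414.
Var(Z) = a²·Var(D) + b²·Var(T) + 2ab·covariance of D and T with a = -3, b = -3.
= (-3)²·118.7 + (-3)²·60.8 + 2·(-3)·(-3)·(-71.8)
= 1068.3 + 547.2 + (-1292.4) = 323.1.

E(Z) = -414, Var(Z) = 323.1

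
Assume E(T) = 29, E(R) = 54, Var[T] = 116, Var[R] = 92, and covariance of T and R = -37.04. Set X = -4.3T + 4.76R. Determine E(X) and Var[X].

E(X) = (-4.3)·E(T) + 4.76·E(R) = (-4.3)·29 + 4.76·54 = 132.34.
Var[X] = a²·Var[T] + b²·Var[R] + 2ab·covariance of T and R with a = -4.3, b = 4.76.
= (-4.3)²·116 + 4.76²·92 + 2·(-4.3)·4.76·(-37.04)
= 2144.84 + 2084.4992 + 1516.26944 = 5745.60864.

E(X) = 132.34, Var[X] = 5745.60864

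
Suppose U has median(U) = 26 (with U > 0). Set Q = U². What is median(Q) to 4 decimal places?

median(Q) = 676

U² is monotone on this domain, so median(Q) = square(26) = 676.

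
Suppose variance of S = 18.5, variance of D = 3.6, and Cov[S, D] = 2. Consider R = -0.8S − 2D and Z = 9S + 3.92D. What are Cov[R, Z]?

Cov[R, Z] = -203.696

By bilinearity, Cov[R, Z] = ac·variance of S + bd·variance of D + (ad+bc)·Cov[S, D], with a=-0.8, b=-2, c=9, d=3.92.
ac·variance of S = (-0.8)·9·18.5 = -133.2
bd·variance of D = (-2)·3.92·3.6 = -28.224
(ad+bc)·Cov[S, D] = (-21.136)·2 = -42.272
Cov[R, Z] = -133.2 + (-28.224) + (-42.272) = -203.696.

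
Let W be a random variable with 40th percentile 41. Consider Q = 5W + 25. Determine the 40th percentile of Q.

40th percentile of Q = 230

Since a = 5 > 0 the transformation is increasing, so the 40th percentile of Q = a·(P_{40} of W) + b = 5·41 + 25 = 230.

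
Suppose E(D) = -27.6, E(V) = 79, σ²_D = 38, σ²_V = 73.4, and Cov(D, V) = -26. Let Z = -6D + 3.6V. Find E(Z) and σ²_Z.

E(Z) = 450, σ²_Z = 3442.464

E(Z) = (-6)·E(D) + 3.6·E(V) = (-6)·(-27.6) + 3.6·79 = 450.
σ²_Z = a²·σ²_D + b²·σ²_V + 2ab·Cov(D, V) with a = -6, b = 3.6.
= (-6)²·38 + 3.6²·73.4 + 2·(-6)·3.6·(-26)
= 1368 + 951.264 + 1123.2 = 3442.464.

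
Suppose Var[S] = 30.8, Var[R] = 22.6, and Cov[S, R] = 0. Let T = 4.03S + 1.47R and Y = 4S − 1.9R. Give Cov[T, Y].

Cov[T, Y] = 433.3742

By bilinearity, Cov[T, Y] = ac·Var[S] + bd·Var[R] + (ad+bc)·Cov[S, R], with a=4.03, b=1.47, c=4, d=-1.9.
ac·Var[S] = 4.03·4·30.8 = 496.496
bd·Var[R] = 1.47·(-1.9)·22.6 = -63.1218
(ad+bc)·Cov[S, R] = (-1.777)·0 = 0
Cov[T, Y] = 496.496 + (-63.1218) + 0 = 433.3742.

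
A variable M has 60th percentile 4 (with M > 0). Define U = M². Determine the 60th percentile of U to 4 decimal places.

M² is increasing, so P_{60}(U) = g(P_{60}(M)) = 16.

60th percentile of U = 16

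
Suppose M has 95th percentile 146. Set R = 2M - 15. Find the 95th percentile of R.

Since a = 2 > 0 the transformation is increasing, so the 95th percentile of R = a·(P_{95} of M) + b = 2·146 + (-15) = 277.

95th percentile of R = 277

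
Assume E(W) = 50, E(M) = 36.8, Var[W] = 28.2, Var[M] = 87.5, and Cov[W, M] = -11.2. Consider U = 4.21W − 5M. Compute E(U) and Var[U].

E(U) = 26.5, Var[U] = 3158.83962

E(U) = 4.21·E(W) + (-5)·E(M) = 4.21·50 + (-5)·36.8 = 26.5.
Var[U] = a²·Var[W] + b²·Var[M] + 2ab·Cov[W, M] with a = 4.21, b = -5.
= 4.21²·28.2 + (-5)²·87.5 + 2·4.21·(-5)·(-11.2)
= 499.81962 + 2187.5 + 471.52 = 3158.83962.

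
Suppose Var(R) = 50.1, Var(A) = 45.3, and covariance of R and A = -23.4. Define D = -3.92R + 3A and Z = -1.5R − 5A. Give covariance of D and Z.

By bilinearity, covariance of D and Z = ac·Var(R) + bd·Var(A) + (ad+bc)·covariance of R and A, with a=-3.92, b=3, c=-1.5, d=-5.
ac·Var(R) = (-3.92)·(-1.5)·50.1 = 294.588
bd·Var(A) = 3·(-5)·45.3 = -679.5
(ad+bc)·covariance of R and A = (15.1)·(-23.4) = -353.34
covariance of D and Z = 294.588 + (-679.5) + (-353.34) = -738.252.

covariance of D and Z = -738.252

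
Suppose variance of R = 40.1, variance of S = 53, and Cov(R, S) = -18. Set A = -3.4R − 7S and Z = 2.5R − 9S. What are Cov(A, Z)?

By bilinearity, Cov(A, Z) = ac·variance of R + bd·variance of S + (ad+bc)·Cov(R, S), with a=-3.4, b=-7, c=2.5, d=-9.
ac·variance of R = (-3.4)·2.5·40.1 = -340.85
bd·variance of S = (-7)·(-9)·53 = 3339
(ad+bc)·Cov(R, S) = (13.1)·(-18) = -235.8
Cov(A, Z) = -340.85 + 3339 + (-235.8) = 2762.35.

Cov(A, Z) = 2762.35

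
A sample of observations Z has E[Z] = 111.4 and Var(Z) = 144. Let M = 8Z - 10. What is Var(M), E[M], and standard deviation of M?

M = 8Z - 10 is linear with a = 8, b = -10.
Var(M) = a²·Var(Z) = 8²·144 = 9216 (the additive constant -10 does not affect variance).
E[M] = a·E[Z] + b = 8·111.4 + (-10) = 881.2.
standard deviation of Z = √144 = 12.
standard deviation of M = |a|·standard deviation of Z = |8|·12 = 96.

Var(M) = 9216, E[M] = 881.2, standard deviation of M = 96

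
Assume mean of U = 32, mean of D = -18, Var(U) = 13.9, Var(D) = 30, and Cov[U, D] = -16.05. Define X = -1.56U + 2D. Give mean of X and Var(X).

mean of X = -85.92, Var(X) = 253.97904

mean of X = (-1.56)·mean of U + 2·mean of D = (-1.56)·32 + 2·(-18) = -85.92.
Var(X) = a²·Var(U) + b²·Var(D) + 2ab·Cov[U, D] with a = -1.56, b = 2.
= (-1.56)²·13.9 + 2²·30 + 2·(-1.56)·2·(-16.05)
= 33.82704 + 120 + 100.152 = 253.97904.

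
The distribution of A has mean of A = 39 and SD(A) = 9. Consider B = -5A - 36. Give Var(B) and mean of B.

B = -5A - 36 is linear with a = -5, b = -36.
Var(A) = 9² = 81.
Var(B) = a²·Var(A) = (-5)²·81 = 2025 (the additive constant -36 does not affect variance).
mean of B = a·mean of A + b = (-5)·39 + (-36) = -231.

Var(B) = 2025, mean of B = -231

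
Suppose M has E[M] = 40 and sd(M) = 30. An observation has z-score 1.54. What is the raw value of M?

M = E[M] + z·sd(M) = 40 + 1.54·30 = 86.2.

M = 86.2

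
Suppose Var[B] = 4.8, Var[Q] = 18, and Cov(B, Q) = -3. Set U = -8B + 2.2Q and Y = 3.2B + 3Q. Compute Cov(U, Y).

Cov(U, Y) = 46.8

By bilinearity, Cov(U, Y) = ac·Var[B] + bd·Var[Q] + (ad+bc)·Cov(B, Q), with a=-8, b=2.2, c=3.2, d=3.
ac·Var[B] = (-8)·3.2·4.8 = -122.88
bd·Var[Q] = 2.2·3·18 = 118.8
(ad+bc)·Cov(B, Q) = (-16.96)·(-3) = 50.88
Cov(U, Y) = -122.88 + 118.8 + 50.88 = 46.8.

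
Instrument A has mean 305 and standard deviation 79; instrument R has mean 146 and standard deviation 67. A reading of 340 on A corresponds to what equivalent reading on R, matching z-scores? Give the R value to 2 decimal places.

z = (340 − 305)/79 ≈ 0.443.
R = 146 + z·67 = 146 + (340 − 305)·67/79 ≈ 175.68.

R = 175.68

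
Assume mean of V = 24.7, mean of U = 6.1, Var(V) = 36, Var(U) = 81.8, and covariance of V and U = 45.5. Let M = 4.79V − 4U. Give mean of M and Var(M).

mean of M = 93.913, Var(M) = 391.2276

mean of M = 4.79·mean of V + (-4)·mean of U = 4.79·24.7 + (-4)·6.1 = 93.913.
Var(M) = a²·Var(V) + b²·Var(U) + 2ab·covariance of V and U with a = 4.79, b = -4.
= 4.79²·36 + (-4)²·81.8 + 2·4.79·(-4)·45.5
= 825.9876 + 1308.8 + (-1743.56) = 391.2276.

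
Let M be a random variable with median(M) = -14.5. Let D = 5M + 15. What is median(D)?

A linear map preserves order up to sign, so median(D) = a·median(M) + b = 5·(-14.5) + 15 = -57.5.

median(D) = -57.5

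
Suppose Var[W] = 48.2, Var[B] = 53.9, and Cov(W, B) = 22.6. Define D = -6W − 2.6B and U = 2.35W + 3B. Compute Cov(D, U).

Cov(D, U) = -1644.926

By bilinearity, Cov(D, U) = ac·Var[W] + bd·Var[B] + (ad+bc)·Cov(W, B), with a=-6, b=-2.6, c=2.35, d=3.
ac·Var[W] = (-6)·2.35·48.2 = -679.62
bd·Var[B] = (-2.6)·3·53.9 = -420.42
(ad+bc)·Cov(W, B) = (-24.11)·22.6 = -544.886
Cov(D, U) = -679.62 + (-420.42) + (-544.886) = -1644.926.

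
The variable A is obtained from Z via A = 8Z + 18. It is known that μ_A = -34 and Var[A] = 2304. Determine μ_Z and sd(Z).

From A = 8Z + 18: μ_A = a·μ_Z + b, so μ_Z = (μ_A − b)/a = (-34 − 18)/8 = -6.5.
sd(A) = √2304 = 48.
sd(A) = |a|·sd(Z), so sd(Z) = 48/|8| = 6.

μ_Z = -6.5, sd(Z) = 6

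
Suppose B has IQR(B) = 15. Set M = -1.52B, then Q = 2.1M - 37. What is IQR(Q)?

IQR(Q) = 47.88

IQR(M) = |-1.52|·15 = 22.8.
IQR(Q) = |2.1|·22.8 = 47.88.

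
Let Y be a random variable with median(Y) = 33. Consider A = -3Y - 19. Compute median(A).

A linear map preserves order up to sign, so median(A) = a·median(Y) + b = (-3)·33 + (-19) = -118.

median(A) = -118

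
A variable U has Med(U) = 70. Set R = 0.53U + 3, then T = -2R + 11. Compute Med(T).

Med(T) = -69.2

Med(R) = 0.53·70 + 3 = 40.1.
Med(T) = (-2)·40.1 + 11 = -69.2.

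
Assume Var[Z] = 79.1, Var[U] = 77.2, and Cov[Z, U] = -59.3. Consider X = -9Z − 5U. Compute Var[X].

Var[X] = a²·Var[Z] + b²·Var[U] + 2ab·Cov[Z, U] with a = -9, b = -5.
= (-9)²·79.1 + (-5)²·77.2 + 2·(-9)·(-5)·(-59.3)
= 6407.1 + 1930 + (-5337) = 3000.1.

Var[X] = 3000.1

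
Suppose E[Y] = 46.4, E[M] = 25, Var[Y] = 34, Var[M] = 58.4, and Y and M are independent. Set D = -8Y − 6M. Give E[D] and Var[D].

E[D] = -521.2, Var[D] = 4278.4

E[D] = (-8)·E[Y] + (-6)·E[M] = (-8)·46.4 + (-6)·25 = -521.2.
Var[D] = a²·Var[Y] + b²·Var[M] + 2ab·covariance of Y and M with a = -8, b = -6.
Independence gives covariance of Y and M = 0.
= (-8)²·34 + (-6)²·58.4 + 2·(-8)·(-6)·0
= 2176 + 2102.4 + 0 = 4278.4.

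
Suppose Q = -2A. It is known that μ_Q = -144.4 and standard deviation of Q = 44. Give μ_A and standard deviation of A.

From Q = -2A: μ_Q = a·μ_A + b, so μ_A = (μ_Q − b)/a = (-144.4 − 0)/(-2) = 72.2.
standard deviation of Q = |a|·standard deviation of A, so standard deviation of A = 44/|-2| = 22.

μ_A = 72.2, standard deviation of A = 22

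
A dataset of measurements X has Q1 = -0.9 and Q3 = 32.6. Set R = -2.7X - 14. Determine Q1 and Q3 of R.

a = -2.7 < 0 reverses order: Q1(R) comes from Q3(X), Q3(R) from Q1(X).
Q1(R) = (-2.7)·32.6 + (-14) = -102.02; Q3(R) = (-2.7)·(-0.9) + (-14) = -11.57.

Q1(R) = -102.02, Q3(R) = -11.57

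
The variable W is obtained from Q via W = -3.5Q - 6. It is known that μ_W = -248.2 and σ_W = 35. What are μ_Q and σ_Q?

From W = -3.5Q - 6: μ_W = a·μ_Q + b, so μ_Q = (μ_W − b)/a = (-248.2 − (-6))/(-3.5) = 69.2.
σ_W = |a|·σ_Q, so σ_Q = 35/|-3.5| = 10.

μ_Q = 69.2, σ_Q = 10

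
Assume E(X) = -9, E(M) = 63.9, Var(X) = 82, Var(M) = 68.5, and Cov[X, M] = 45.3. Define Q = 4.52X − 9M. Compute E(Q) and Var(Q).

E(Q) = -615.78, Var(Q) = 3538.1848

E(Q) = 4.52·E(X) + (-9)·E(M) = 4.52·(-9) + (-9)·63.9 = -615.78.
Var(Q) = a²·Var(X) + b²·Var(M) + 2ab·Cov[X, M] with a = 4.52, b = -9.
= 4.52²·82 + (-9)²·68.5 + 2·4.52·(-9)·45.3
= 1675.2928 + 5548.5 + (-3685.608) = 3538.1848.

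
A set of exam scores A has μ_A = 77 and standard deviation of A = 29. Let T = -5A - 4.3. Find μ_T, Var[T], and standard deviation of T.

T = -5A - 4.3 is linear with a = -5, b = -4.3.
μ_T = a·μ_A + b = (-5)·77 + (-4.3) = -389.3.
Var[A] = 29² = 841.
Var[T] = a²·Var[A] = (-5)²·841 = 21025 (the additive constant -4.3 does not affect variance).
standard deviation of T = |a|·standard deviation of A = |-5|·29 = 145.

μ_T = -389.3, Var[T] = 21025, standard deviation of T = 145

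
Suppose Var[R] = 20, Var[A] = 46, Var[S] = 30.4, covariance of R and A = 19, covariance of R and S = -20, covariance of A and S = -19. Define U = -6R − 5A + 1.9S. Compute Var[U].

Var[U] = 3936.744

Var[U] = a²·Var[R] + b²·Var[A] + c²·Var[S] + 2ab·covariance of R and A + 2ac·covariance of R and S + 2bc·covariance of A and S, with a = -6, b = -5, c = 1.9.
= 720 + 1150 + 109.744 + 1140 + 456 + 361
= 3936.744.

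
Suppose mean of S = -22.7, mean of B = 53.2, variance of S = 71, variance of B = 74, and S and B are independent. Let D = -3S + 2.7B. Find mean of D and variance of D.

mean of D = 211.74, variance of D = 1178.46

mean of D = (-3)·mean of S + 2.7·mean of B = (-3)·(-22.7) + 2.7·53.2 = 211.74.
variance of D = a²·variance of S + b²·variance of B + 2ab·Cov[S, B] with a = -3, b = 2.7.
Independence gives Cov[S, B] = 0.
= (-3)²·71 + 2.7²·74 + 2·(-3)·2.7·0
= 639 + 539.46 + 0 = 1178.46.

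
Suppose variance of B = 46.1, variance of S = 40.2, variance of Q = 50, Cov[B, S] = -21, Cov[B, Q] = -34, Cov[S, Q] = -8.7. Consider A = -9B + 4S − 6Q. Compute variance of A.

variance of A = 4434.9

variance of A = a²·variance of B + b²·variance of S + c²·variance of Q + 2ab·Cov[B, S] + 2ac·Cov[B, Q] + 2bc·Cov[S, Q], with a = -9, b = 4, c = -6.
= 3734.1 + 643.2 + 1800 + 1512 + (-3672) + 417.6
= 4434.9.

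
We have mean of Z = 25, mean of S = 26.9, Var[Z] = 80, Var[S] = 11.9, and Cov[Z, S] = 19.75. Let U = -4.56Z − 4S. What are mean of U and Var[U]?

mean of U = (-4.56)·mean of Z + (-4)·mean of S = (-4.56)·25 + (-4)·26.9 = -221.6.
Var[U] = a²·Var[Z] + b²·Var[S] + 2ab·Cov[Z, S] with a = -4.56, b = -4.
= (-4.56)²·80 + (-4)²·11.9 + 2·(-4.56)·(-4)·19.75
= 1663.488 + 190.4 + 720.48 = 2574.368.

mean of U = -221.6, Var[U] = 2574.368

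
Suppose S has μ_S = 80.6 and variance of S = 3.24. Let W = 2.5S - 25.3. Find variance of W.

variance of W = 20.25

W = 2.5S - 25.3 is linear with a = 2.5, b = -25.3.
variance of W = a²·variance of S = 2.5²·3.24 = 20.25 (the additive constant -25.3 does not affect variance).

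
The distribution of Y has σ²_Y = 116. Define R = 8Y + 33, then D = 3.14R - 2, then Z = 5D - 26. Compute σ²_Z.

σ²_Z = 1829941.76

σ²_R = 8²·116 = 7424.
σ²_D = 3.14²·7424 = 73197.6704.
σ²_Z = 5²·73197.6704 = 1829941.76.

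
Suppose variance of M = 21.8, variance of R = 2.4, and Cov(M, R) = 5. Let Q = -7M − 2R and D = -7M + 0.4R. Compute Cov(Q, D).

Cov(Q, D) = 1122.28

By bilinearity, Cov(Q, D) = ac·variance of M + bd·variance of R + (ad+bc)·Cov(M, R), with a=-7, b=-2, c=-7, d=0.4.
ac·variance of M = (-7)·(-7)·21.8 = 1068.2
bd·variance of R = (-2)·0.4·2.4 = -1.92
(ad+bc)·Cov(M, R) = (11.2)·5 = 56
Cov(Q, D) = 1068.2 + (-1.92) + 56 = 1122.28.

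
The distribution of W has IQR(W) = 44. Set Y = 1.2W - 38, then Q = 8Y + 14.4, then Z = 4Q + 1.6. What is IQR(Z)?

IQR(Z) = 1689.6

IQR(Y) = |1.2|·44 = 52.8.
IQR(Q) = |8|·52.8 = 422.4.
IQR(Z) = |4|·422.4 = 1689.6.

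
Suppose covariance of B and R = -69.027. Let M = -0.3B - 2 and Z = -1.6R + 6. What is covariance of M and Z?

covariance of M and Z = -33.13296

covariance of M and Z = a·c·covariance of B and R = (-0.3)·(-1.6)·(-69.027) = -33.13296. Additive constants drop out.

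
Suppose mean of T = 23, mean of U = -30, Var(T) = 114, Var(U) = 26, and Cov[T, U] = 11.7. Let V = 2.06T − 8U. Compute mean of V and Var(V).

mean of V = 2.06·mean of T + (-8)·mean of U = 2.06·23 + (-8)·(-30) = 287.38.
Var(V) = a²·Var(T) + b²·Var(U) + 2ab·Cov[T, U] with a = 2.06, b = -8.
= 2.06²·114 + (-8)²·26 + 2·2.06·(-8)·11.7
= 483.7704 + 1664 + (-385.632) = 1762.1384.

mean of V = 287.38, Var(V) = 1762.1384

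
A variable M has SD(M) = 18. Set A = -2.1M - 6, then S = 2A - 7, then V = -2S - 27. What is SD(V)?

SD(A) = |-2.1|·18 = 37.8.
SD(S) = |2|·37.8 = 75.6.
SD(V) = |-2|·75.6 = 151.2.

SD(V) = 151.2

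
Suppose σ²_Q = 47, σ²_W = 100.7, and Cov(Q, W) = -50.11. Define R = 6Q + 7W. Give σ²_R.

σ²_R = 2417.06

σ²_R = a²·σ²_Q + b²·σ²_W + 2ab·Cov(Q, W) with a = 6, b = 7.
= 6²·47 + 7²·100.7 + 2·6·7·(-50.11)
= 1692 + 4934.3 + (-4209.24) = 2417.06.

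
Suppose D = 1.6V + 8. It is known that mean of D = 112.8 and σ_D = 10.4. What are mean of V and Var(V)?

mean of V = 65.5, Var(V) = 42.25

From D = 1.6V + 8: mean of D = a·mean of V + b, so mean of V = (mean of D − b)/a = (112.8 − 8)/1.6 = 65.5.
Var(D) = 10.4² = 108.16.
Var(D) = a²·Var(V), so Var(V) = 108.16/1.6² = 42.25.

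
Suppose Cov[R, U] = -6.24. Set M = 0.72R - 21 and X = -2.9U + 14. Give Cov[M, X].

Cov[M, X] = a·c·Cov[R, U] = 0.72·(-2.9)·(-6.24) = 13.02912. Additive constants drop out.

Cov[M, X] = 13.02912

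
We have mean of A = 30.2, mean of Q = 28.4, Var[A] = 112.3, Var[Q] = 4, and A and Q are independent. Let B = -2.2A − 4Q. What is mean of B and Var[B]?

mean of B = -180.04, Var[B] = 607.532

mean of B = (-2.2)·mean of A + (-4)·mean of Q = (-2.2)·30.2 + (-4)·28.4 = -180.04.
Var[B] = a²·Var[A] + b²·Var[Q] + 2ab·Cov[A, Q] with a = -2.2, b = -4.
Independence gives Cov[A, Q] = 0.
= (-2.2)²·112.3 + (-4)²·4 + 2·(-2.2)·(-4)·0
= 543.532 + 64 + 0 = 607.532.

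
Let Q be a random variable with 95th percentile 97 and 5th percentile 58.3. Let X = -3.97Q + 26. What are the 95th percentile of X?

95th percentile of X = -205.451

Since a = -3.97 < 0 the transformation is decreasing, reversing order: the 95th percentile of X corresponds to the 5th percentile of Q.
So P_{95}(X) = a·P_{5}(Q) + b = (-3.97)·58.3 + 26 = -205.451.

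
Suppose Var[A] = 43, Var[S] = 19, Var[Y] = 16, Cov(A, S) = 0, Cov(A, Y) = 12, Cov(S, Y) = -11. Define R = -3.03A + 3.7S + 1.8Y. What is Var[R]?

Var[R] = 429.3127

Var[R] = a²·Var[A] + b²·Var[S] + c²·Var[Y] + 2ab·Cov(A, S) + 2ac·Cov(A, Y) + 2bc·Cov(S, Y), with a = -3.03, b = 3.7, c = 1.8.
= 394.7787 + 260.11 + 51.84 + 0 + (-130.896) + (-146.52)
= 429.3127.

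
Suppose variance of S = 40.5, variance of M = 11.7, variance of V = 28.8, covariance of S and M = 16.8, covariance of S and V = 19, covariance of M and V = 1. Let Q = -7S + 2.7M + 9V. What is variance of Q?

variance of Q = a²·variance of S + b²·variance of M + c²·variance of V + 2ab·covariance of S and M + 2ac·covariance of S and V + 2bc·covariance of M and V, with a = -7, b = 2.7, c = 9.
= 1984.5 + 85.293 + 2332.8 + (-635.04) + (-2394) + 48.6
= 1422.153.

variance of Q = 1422.153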